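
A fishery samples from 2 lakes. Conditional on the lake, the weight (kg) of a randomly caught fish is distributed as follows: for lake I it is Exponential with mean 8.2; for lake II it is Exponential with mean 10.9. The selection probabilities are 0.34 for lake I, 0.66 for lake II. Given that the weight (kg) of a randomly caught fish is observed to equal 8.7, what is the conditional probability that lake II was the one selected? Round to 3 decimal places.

0.655

Likelihoods f(8.7 | ·): I: 0.0422095; II: 0.0412985.
Posterior ∝ prior × likelihood. Numerator for II: 0.66·0.0412985 = 0.027257.
Normalizing constant: 0.34·0.0422095 + 0.66·0.0412985 = 0.0416083.
P(II | observation) = 0.027257 / 0.0416083 = 0.655087.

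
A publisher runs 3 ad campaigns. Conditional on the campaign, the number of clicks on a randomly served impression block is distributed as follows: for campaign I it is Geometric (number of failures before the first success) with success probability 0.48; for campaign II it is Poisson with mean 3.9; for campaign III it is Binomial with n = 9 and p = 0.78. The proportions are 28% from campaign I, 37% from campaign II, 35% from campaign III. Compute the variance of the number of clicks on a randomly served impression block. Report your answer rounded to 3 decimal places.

Per component, I: μ=1.08333, E[X²]=3.43056; II: μ=3.9, E[X²]=19.11; III: μ=7.02, E[X²]=50.8248.
E[X] = 0.28·1.08333 + 0.37·3.9 + 0.35·7.02 = 4.20333.
E[X²] = 0.28·3.43056 + 0.37·19.11 + 0.35·50.8248 = 25.8199.
Var(X) = E[X²] − (E[X])² = 25.8199 − 17.668 = 8.15192.

8.152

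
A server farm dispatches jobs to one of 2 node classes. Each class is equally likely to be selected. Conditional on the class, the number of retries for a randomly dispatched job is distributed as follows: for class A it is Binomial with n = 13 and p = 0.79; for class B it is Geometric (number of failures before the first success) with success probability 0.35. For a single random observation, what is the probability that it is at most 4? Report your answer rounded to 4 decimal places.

Conditional on each class, P(X ≤ 4): A: 0.000246504; B: 0.883971.
By total probability, P(X ≤ 4) = 0.5·0.000246504 + 0.5·0.883971 = 0.442109.

0.4421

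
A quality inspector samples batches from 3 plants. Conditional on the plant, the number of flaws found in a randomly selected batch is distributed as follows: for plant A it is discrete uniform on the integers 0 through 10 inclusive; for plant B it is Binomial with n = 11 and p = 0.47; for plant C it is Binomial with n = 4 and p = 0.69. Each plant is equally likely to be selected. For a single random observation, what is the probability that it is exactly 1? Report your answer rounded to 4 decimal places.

Conditional on each plant, P(X = 1): A: 0.0909091; B: 0.00904168; C: 0.0822232.
By total probability, P(X = 1) = 0.333333·0.0909091 + 0.333333·0.00904168 + 0.333333·0.0822232 = 0.0607246.

0.0607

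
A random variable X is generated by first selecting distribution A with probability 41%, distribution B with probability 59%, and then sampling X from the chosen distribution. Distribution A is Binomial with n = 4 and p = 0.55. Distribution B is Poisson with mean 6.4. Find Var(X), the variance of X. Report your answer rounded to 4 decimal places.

Per component, A: μ=2.2, E[X²]=5.83; B: μ=6.4, E[X²]=47.36.
E[X] = 0.41·2.2 + 0.59·6.4 = 4.678.
E[X²] = 0.41·5.83 + 0.59·47.36 = 30.3327.
Var(X) = E[X²] − (E[X])² = 30.3327 − 21.8837 = 8.44902.

8.4490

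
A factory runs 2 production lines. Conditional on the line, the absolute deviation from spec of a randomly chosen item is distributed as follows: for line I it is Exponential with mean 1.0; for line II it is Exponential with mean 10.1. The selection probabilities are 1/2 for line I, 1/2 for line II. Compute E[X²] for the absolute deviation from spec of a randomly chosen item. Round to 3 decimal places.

For each component E[X²] = Var + (mean)², giving I: 2; II: 204.02.
Overall E[X²] = 0.5·2 + 0.5·204.02 = 103.01.

103.010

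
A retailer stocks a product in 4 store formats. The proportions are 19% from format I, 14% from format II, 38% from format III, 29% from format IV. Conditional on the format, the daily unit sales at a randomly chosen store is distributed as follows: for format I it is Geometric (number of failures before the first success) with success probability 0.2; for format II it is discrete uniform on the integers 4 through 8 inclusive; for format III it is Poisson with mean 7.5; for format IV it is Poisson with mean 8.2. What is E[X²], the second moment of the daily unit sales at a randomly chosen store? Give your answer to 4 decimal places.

58.2626

For each component E[X²] = Var + (mean)², giving I: 36; II: 38; III: 63.75; IV: 75.44.
Overall E[X²] = 0.19·36 + 0.14·38 + 0.38·63.75 + 0.29·75.44 = 58.2626.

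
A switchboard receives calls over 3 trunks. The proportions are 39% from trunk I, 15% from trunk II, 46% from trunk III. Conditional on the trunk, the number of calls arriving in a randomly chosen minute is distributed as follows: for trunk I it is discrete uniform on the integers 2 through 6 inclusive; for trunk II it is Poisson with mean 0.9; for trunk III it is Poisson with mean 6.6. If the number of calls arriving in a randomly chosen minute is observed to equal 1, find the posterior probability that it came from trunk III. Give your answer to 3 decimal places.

Likelihoods P(X=1 | ·): I: 0; II: 0.365913; III: 0.00897843.
Posterior ∝ prior × likelihood. Numerator for III: 0.46·0.00897843 = 0.00413008.
Normalizing constant: 0.39·0 + 0.15·0.365913 + 0.46·0.00897843 = 0.059017.
P(III | observation) = 0.00413008 / 0.059017 = 0.0699812.

0.070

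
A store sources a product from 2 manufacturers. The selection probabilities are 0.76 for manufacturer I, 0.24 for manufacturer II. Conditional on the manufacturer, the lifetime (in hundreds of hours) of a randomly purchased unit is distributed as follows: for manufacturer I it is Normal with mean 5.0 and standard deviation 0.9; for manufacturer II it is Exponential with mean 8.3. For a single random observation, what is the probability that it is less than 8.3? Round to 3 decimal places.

Conditional on each manufacturer, P(X < 8.3): I: 0.999877; II: 0.632121.
By total probability, P(X < 8.3) = 0.76·0.999877 + 0.24·0.632121 = 0.911616.

0.912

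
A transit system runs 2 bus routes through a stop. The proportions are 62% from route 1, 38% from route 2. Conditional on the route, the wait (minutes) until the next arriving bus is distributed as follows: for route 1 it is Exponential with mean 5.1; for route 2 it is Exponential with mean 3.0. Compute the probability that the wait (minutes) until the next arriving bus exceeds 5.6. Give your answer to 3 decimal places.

Conditional on each route, P(X > 5.6): 1: 0.333524; 2: 0.154638.
By total probability, P(X > 5.6) = 0.62·0.333524 + 0.38·0.154638 = 0.265548.

0.266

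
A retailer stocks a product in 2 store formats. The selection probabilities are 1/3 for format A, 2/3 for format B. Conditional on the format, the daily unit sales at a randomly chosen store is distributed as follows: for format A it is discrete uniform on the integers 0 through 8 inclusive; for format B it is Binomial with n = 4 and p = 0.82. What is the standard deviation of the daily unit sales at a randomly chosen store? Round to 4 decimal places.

Per component, A: μ=4, E[X²]=22.6667; B: μ=3.28, E[X²]=11.3488.
E[X] = 0.333333·4 + 0.666667·3.28 = 3.52.
E[X²] = 0.333333·22.6667 + 0.666667·11.3488 = 15.1214.
Var(X) = E[X²] − (E[X])² = 15.1214 − 12.3904 = 2.73102.
SD(X) = √2.73102 = 1.65258.

1.6526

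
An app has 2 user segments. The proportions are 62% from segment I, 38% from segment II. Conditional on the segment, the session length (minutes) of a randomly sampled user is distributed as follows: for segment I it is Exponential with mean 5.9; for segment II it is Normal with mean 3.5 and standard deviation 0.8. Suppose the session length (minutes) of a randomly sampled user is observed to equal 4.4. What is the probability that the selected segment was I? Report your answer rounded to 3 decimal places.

0.331

Likelihoods f(4.4 | ·): I: 0.0804021; II: 0.264846.
Posterior ∝ prior × likelihood. Numerator for I: 0.62·0.0804021 = 0.0498493.
Normalizing constant: 0.62·0.0804021 + 0.38·0.264846 = 0.150491.
P(I | observation) = 0.0498493 / 0.150491 = 0.331245.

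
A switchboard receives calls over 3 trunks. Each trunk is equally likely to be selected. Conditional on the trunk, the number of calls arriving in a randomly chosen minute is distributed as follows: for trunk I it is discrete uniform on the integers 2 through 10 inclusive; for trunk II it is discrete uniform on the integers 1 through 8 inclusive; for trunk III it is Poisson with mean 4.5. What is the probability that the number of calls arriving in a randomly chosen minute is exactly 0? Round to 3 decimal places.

0.004

Conditional on each trunk, P(X = 0): I: 0; II: 0; III: 0.011109.
By total probability, P(X = 0) = 0.333333·0 + 0.333333·0 + 0.333333·0.011109 = 0.003703.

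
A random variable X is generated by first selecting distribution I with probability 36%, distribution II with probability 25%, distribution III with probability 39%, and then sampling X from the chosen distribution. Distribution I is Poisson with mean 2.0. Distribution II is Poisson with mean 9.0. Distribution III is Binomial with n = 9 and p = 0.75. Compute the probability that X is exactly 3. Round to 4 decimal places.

Conditional on each component, P(X = 3): I: 0.180447; II: 0.0149943; III: 0.00865173.
By total probability, P(X = 3) = 0.36·0.180447 + 0.25·0.0149943 + 0.39·0.00865173 = 0.0720837.

0.0721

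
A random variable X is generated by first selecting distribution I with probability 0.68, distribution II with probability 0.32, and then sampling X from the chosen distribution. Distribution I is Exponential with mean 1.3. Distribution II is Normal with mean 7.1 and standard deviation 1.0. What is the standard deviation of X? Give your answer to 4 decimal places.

Per component, I: μ=1.3, E[X²]=3.38; II: μ=7.1, E[X²]=51.41.
E[X] = 0.68·1.3 + 0.32·7.1 = 3.156.
E[X²] = 0.68·3.38 + 0.32·51.41 = 18.7496.
Var(X) = E[X²] − (E[X])² = 18.7496 − 9.96034 = 8.78926.
SD(X) = √8.78926 = 2.96467.

2.9647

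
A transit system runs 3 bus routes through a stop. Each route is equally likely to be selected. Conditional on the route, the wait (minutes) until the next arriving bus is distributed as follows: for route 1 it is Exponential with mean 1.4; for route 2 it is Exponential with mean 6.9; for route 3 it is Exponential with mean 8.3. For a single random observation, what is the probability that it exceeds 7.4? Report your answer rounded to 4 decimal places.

Conditional on each route, P(X > 7.4): 1: 0.00506341; 2: 0.342164; 3: 0.410013.
By total probability, P(X > 7.4) = 0.333333·0.00506341 + 0.333333·0.342164 + 0.333333·0.410013 = 0.252414.

0.2524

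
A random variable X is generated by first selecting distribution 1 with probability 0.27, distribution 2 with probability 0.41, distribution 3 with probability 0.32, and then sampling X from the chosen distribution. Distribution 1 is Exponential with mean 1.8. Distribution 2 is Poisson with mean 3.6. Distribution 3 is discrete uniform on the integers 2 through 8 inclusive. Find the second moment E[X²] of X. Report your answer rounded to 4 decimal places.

17.8192

For each component E[X²] = Var + (mean)², giving 1: 6.48; 2: 16.56; 3: 29.
Overall E[X²] = 0.27·6.48 + 0.41·16.56 + 0.32·29 = 17.8192.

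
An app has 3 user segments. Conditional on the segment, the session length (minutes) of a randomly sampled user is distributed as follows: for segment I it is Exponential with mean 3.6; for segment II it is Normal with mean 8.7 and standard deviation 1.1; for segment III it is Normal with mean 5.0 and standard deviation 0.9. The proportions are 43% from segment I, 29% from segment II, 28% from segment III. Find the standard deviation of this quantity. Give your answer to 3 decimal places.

3.277

Per component, I: μ=3.6, E[X²]=25.92; II: μ=8.7, E[X²]=76.9; III: μ=5, E[X²]=25.81.
E[X] = 0.43·3.6 + 0.29·8.7 + 0.28·5 = 5.471.
E[X²] = 0.43·25.92 + 0.29·76.9 + 0.28·25.81 = 40.6734.
Var(X) = E[X²] − (E[X])² = 40.6734 − 29.9318 = 10.7416.
SD(X) = √10.7416 = 3.27743.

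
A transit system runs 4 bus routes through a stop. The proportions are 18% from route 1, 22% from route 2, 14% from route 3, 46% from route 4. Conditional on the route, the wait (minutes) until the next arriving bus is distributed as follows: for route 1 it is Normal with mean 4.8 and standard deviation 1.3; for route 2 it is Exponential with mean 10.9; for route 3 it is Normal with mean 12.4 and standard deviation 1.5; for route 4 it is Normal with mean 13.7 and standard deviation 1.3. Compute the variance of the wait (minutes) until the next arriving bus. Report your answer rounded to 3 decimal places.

37.994

Per component, 1: μ=4.8, E[X²]=24.73; 2: μ=10.9, E[X²]=237.62; 3: μ=12.4, E[X²]=156.01; 4: μ=13.7, E[X²]=189.38.
E[X] = 0.18·4.8 + 0.22·10.9 + 0.14·12.4 + 0.46·13.7 = 11.3.
E[X²] = 0.18·24.73 + 0.22·237.62 + 0.14·156.01 + 0.46·189.38 = 165.684.
Var(X) = E[X²] − (E[X])² = 165.684 − 127.69 = 37.994.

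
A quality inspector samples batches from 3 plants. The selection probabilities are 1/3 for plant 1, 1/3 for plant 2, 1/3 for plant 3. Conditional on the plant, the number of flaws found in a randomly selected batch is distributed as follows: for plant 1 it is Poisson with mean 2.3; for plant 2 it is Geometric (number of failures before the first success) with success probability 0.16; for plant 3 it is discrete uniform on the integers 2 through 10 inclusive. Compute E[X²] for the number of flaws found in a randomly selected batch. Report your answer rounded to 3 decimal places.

36.877

For each component E[X²] = Var + (mean)², giving 1: 7.59; 2: 60.375; 3: 42.6667.
Overall E[X²] = 0.333333·7.59 + 0.333333·60.375 + 0.333333·42.6667 = 36.8772.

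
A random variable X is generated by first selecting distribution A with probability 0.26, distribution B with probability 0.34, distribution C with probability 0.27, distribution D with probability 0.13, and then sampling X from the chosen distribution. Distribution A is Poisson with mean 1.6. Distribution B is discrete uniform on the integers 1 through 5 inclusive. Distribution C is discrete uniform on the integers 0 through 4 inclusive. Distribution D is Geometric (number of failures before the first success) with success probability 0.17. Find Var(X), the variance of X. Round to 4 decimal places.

Per component, A: μ=1.6, E[X²]=4.16; B: μ=3, E[X²]=11; C: μ=2, E[X²]=6; D: μ=4.88235, E[X²]=52.5571.
E[X] = 0.26·1.6 + 0.34·3 + 0.27·2 + 0.13·4.88235 = 2.61071.
E[X²] = 0.26·4.16 + 0.34·11 + 0.27·6 + 0.13·52.5571 = 13.274.
Var(X) = E[X²] − (E[X])² = 13.274 − 6.81579 = 6.45824.

6.4582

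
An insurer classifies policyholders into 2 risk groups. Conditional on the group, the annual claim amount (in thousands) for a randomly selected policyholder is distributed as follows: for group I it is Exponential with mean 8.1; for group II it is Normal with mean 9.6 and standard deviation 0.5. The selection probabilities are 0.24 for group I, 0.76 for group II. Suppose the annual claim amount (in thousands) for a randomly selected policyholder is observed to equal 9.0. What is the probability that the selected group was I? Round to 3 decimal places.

0.032

Likelihoods f(9.0 | ·): I: 0.0406411; II: 0.388372.
Posterior ∝ prior × likelihood. Numerator for I: 0.24·0.0406411 = 0.00975387.
Normalizing constant: 0.24·0.0406411 + 0.76·0.388372 = 0.304917.
P(I | observation) = 0.00975387 / 0.304917 = 0.0319886.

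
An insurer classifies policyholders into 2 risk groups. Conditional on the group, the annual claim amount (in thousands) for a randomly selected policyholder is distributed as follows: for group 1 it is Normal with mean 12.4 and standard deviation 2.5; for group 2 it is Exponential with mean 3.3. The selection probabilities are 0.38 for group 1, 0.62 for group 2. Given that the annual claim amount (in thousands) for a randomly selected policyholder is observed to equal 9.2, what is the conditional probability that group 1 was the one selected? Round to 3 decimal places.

Likelihoods f(9.2 | ·): 1: 0.070339; 2: 0.018652.
Posterior ∝ prior × likelihood. Numerator for 1: 0.38·0.070339 = 0.0267288.
Normalizing constant: 0.38·0.070339 + 0.62·0.018652 = 0.0382931.
P(1 | observation) = 0.0267288 / 0.0382931 = 0.698007.

0.698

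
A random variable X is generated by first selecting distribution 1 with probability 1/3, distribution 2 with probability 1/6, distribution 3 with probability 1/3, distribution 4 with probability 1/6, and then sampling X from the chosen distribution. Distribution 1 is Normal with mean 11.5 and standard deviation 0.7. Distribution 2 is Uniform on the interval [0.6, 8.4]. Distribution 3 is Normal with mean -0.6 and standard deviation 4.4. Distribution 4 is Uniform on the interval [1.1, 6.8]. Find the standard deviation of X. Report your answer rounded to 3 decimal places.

Per component, 1: μ=11.5, E[X²]=132.74; 2: μ=4.5, E[X²]=25.32; 3: μ=-0.6, E[X²]=19.72; 4: μ=3.95, E[X²]=18.31.
E[X] = 0.333333·11.5 + 0.166667·4.5 + 0.333333·-0.6 + 0.166667·3.95 = 5.04167.
E[X²] = 0.333333·132.74 + 0.166667·25.32 + 0.333333·19.72 + 0.166667·18.31 = 58.0917.
Var(X) = E[X²] − (E[X])² = 58.0917 − 25.4184 = 32.6733.
SD(X) = √32.6733 = 5.71605.

5.716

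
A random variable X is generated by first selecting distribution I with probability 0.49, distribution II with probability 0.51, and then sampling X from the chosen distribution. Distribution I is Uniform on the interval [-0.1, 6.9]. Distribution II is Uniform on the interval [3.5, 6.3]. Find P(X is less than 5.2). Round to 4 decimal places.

0.6806

Conditional on each component, P(X < 5.2): I: 0.757143; II: 0.607143.
By total probability, P(X < 5.2) = 0.49·0.757143 + 0.51·0.607143 = 0.680643.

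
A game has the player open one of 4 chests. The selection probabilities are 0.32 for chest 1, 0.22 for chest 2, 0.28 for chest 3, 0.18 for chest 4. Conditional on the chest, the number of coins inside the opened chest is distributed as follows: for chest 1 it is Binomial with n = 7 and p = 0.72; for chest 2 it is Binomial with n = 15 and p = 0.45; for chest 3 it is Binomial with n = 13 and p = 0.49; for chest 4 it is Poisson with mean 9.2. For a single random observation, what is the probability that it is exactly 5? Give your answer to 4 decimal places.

0.1894

Conditional on each chest, P(X = 5): 1: 0.318565; 2: 0.14036; 3: 0.166387; 4: 0.0554943.
By total probability, P(X = 5) = 0.32·0.318565 + 0.22·0.14036 + 0.28·0.166387 + 0.18·0.0554943 = 0.189397.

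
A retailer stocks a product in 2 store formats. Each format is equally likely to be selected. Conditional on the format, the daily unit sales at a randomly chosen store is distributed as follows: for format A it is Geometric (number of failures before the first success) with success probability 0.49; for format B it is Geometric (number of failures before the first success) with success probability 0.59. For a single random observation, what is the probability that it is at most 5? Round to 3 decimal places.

0.989

Conditional on each format, P(X ≤ 5): A: 0.982404; B: 0.99525.
By total probability, P(X ≤ 5) = 0.5·0.982404 + 0.5·0.99525 = 0.988827.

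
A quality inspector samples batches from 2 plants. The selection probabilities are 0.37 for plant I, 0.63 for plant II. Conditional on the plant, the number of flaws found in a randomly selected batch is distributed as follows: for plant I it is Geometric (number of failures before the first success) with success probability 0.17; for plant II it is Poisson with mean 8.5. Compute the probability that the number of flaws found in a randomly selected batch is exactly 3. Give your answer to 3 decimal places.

Conditional on each plant, P(X = 3): I: 0.0972038; II: 0.0208258.
By total probability, P(X = 3) = 0.37·0.0972038 + 0.63·0.0208258 = 0.0490857.

0.049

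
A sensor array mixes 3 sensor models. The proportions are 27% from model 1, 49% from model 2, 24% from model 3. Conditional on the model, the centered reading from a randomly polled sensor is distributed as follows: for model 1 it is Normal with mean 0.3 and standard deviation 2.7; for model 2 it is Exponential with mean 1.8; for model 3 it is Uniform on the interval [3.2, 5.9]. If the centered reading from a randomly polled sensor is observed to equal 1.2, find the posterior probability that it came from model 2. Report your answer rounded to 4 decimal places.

0.7874

Likelihoods f(1.2 | ·): 1: 0.139772; 2: 0.285232; 3: 0.
Posterior ∝ prior × likelihood. Numerator for 2: 0.49·0.285232 = 0.139764.
Normalizing constant: 0.27·0.139772 + 0.49·0.285232 + 0.24·0 = 0.177502.
P(2 | observation) = 0.139764 / 0.177502 = 0.787392.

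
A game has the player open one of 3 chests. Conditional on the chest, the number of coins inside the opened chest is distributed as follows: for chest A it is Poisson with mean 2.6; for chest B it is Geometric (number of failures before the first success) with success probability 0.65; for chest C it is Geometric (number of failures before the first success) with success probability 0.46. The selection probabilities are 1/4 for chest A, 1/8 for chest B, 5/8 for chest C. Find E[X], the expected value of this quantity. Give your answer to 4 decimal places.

Component means — A: 2.6; B: 0.538462; C: 1.17391.
E[X] = 0.25·2.6 + 0.125·0.538462 + 0.625·1.17391 = 1.451.

1.4510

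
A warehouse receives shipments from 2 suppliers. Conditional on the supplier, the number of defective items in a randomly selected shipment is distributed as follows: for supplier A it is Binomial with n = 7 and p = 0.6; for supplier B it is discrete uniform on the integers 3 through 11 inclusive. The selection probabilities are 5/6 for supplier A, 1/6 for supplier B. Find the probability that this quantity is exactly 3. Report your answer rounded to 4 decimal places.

0.1798

Conditional on each supplier, P(X = 3): A: 0.193536; B: 0.111111.
By total probability, P(X = 3) = 0.833333·0.193536 + 0.166667·0.111111 = 0.179799.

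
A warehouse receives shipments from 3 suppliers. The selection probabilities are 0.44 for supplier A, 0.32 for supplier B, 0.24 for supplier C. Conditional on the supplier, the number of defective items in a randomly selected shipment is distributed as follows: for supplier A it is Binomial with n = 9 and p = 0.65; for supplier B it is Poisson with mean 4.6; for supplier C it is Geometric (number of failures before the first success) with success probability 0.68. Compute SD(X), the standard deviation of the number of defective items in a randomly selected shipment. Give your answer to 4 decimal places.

Per component, A: μ=5.85, E[X²]=36.27; B: μ=4.6, E[X²]=25.76; C: μ=0.470588, E[X²]=0.913495.
E[X] = 0.44·5.85 + 0.32·4.6 + 0.24·0.470588 = 4.15894.
E[X²] = 0.44·36.27 + 0.32·25.76 + 0.24·0.913495 = 24.4212.
Var(X) = E[X²] − (E[X])² = 24.4212 − 17.2968 = 7.12445.
SD(X) = √7.12445 = 2.66917.

2.6692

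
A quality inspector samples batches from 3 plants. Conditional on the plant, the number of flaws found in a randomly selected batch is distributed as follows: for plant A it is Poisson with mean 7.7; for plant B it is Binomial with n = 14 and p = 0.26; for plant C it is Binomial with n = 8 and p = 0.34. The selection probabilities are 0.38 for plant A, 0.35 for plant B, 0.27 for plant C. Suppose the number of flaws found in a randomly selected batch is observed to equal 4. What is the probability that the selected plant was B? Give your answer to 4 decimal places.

Likelihoods P(X=4 | ·): A: 0.0663261; B: 0.22524; C: 0.177496.
Posterior ∝ prior × likelihood. Numerator for B: 0.35·0.22524 = 0.0788338.
Normalizing constant: 0.38·0.0663261 + 0.35·0.22524 + 0.27·0.177496 = 0.151962.
P(B | observation) = 0.0788338 / 0.151962 = 0.518774.

0.5188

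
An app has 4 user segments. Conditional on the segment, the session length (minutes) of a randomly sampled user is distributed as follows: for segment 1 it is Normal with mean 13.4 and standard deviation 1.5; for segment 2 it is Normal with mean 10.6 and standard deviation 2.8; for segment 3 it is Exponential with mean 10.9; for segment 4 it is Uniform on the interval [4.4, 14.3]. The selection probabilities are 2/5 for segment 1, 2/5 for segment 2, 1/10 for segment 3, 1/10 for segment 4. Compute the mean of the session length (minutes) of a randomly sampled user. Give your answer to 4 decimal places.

11.6250

Component means — 1: 13.4; 2: 10.6; 3: 10.9; 4: 9.35.
E[X] = 0.4·13.4 + 0.4·10.6 + 0.1·10.9 + 0.1·9.35 = 11.625.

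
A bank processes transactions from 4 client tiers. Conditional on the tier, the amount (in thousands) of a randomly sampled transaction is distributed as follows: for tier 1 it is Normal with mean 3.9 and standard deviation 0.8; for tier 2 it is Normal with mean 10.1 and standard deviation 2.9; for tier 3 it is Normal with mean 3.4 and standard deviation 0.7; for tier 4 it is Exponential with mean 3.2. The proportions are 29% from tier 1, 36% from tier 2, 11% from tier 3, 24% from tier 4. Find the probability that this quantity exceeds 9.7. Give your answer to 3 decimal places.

Conditional on each tier, P(X > 9.7): 1: 2.08389e-13; 2: 0.554853; 3: 0; 4: 0.0482553.
By total probability, P(X > 9.7) = 0.29·2.08389e-13 + 0.36·0.554853 + 0.11·0 + 0.24·0.0482553 = 0.211328.

0.211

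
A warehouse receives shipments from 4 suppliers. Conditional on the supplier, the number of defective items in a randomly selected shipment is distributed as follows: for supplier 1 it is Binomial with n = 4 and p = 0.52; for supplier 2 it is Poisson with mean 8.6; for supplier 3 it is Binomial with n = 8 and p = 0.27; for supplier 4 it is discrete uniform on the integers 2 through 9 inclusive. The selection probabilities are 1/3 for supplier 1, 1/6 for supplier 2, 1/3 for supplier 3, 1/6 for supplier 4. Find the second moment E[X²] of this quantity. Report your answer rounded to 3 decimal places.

For each component E[X²] = Var + (mean)², giving 1: 5.3248; 2: 82.56; 3: 6.2424; 4: 35.5.
Overall E[X²] = 0.333333·5.3248 + 0.166667·82.56 + 0.333333·6.2424 + 0.166667·35.5 = 23.5324.

23.532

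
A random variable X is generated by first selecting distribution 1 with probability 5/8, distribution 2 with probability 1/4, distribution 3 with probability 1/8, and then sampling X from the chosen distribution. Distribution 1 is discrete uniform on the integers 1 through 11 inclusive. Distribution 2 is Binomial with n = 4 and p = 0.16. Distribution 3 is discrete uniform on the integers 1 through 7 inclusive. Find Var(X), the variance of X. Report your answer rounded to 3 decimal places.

12.039

Per component, 1: μ=6, E[X²]=46; 2: μ=0.64, E[X²]=0.9472; 3: μ=4, E[X²]=20.
E[X] = 0.625·6 + 0.25·0.64 + 0.125·4 = 4.41.
E[X²] = 0.625·46 + 0.25·0.9472 + 0.125·20 = 31.4868.
Var(X) = E[X²] − (E[X])² = 31.4868 − 19.4481 = 12.0387.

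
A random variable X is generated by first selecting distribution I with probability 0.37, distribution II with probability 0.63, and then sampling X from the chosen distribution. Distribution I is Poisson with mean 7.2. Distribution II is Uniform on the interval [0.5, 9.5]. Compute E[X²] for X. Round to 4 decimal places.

For each component E[X²] = Var + (mean)², giving I: 59.04; II: 31.75.
Overall E[X²] = 0.37·59.04 + 0.63·31.75 = 41.8473.

41.8473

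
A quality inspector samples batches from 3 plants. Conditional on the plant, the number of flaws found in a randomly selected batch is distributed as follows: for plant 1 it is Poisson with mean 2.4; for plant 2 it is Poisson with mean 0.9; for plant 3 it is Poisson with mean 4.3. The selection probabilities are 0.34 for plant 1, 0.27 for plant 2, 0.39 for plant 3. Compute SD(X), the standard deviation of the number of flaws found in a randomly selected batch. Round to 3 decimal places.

2.154

Per component, 1: μ=2.4, E[X²]=8.16; 2: μ=0.9, E[X²]=1.71; 3: μ=4.3, E[X²]=22.79.
E[X] = 0.34·2.4 + 0.27·0.9 + 0.39·4.3 = 2.736.
E[X²] = 0.34·8.16 + 0.27·1.71 + 0.39·22.79 = 12.1242.
Var(X) = E[X²] − (E[X])² = 12.1242 − 7.4857 = 4.6385.
SD(X) = √4.6385 = 2.15372.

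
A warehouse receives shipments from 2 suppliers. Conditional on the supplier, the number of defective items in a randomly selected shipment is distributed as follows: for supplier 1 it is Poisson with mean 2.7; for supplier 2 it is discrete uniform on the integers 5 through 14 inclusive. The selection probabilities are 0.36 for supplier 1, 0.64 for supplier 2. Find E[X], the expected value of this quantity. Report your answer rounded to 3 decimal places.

7.052

Component means — 1: 2.7; 2: 9.5.
E[X] = 0.36·2.7 + 0.64·9.5 = 7.052.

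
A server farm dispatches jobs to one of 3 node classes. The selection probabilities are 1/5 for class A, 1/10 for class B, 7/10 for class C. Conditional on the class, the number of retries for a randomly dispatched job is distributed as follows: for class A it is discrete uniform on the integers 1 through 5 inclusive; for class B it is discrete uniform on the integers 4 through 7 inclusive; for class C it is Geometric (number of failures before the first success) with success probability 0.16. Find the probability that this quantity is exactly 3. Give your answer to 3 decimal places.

Conditional on each class, P(X = 3): A: 0.2; B: 0; C: 0.0948326.
By total probability, P(X = 3) = 0.2·0.2 + 0.1·0 + 0.7·0.0948326 = 0.106383.

0.106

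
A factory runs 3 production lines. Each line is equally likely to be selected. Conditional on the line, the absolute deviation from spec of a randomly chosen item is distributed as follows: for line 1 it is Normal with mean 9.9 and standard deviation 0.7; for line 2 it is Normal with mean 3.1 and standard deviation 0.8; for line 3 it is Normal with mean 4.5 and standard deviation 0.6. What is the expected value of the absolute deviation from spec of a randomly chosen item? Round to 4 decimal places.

5.8333

Component means — 1: 9.9; 2: 3.1; 3: 4.5.
E[X] = 0.333333·9.9 + 0.333333·3.1 + 0.333333·4.5 = 5.83333.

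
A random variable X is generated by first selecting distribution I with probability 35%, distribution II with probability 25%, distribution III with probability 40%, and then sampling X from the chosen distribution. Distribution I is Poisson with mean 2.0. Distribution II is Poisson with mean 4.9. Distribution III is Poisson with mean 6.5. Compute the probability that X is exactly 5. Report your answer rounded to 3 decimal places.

Conditional on each component, P(X = 5): I: 0.0360894; II: 0.17529; III: 0.145369.
By total probability, P(X = 5) = 0.35·0.0360894 + 0.25·0.17529 + 0.4·0.145369 = 0.114601.

0.115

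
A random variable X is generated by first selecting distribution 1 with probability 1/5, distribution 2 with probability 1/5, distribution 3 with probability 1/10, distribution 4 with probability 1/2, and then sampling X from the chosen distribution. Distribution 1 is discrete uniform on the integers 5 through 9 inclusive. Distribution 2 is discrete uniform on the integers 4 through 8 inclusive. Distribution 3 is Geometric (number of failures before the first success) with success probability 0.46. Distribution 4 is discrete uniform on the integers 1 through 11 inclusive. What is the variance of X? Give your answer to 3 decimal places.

Per component, 1: μ=7, E[X²]=51; 2: μ=6, E[X²]=38; 3: μ=1.17391, E[X²]=3.93006; 4: μ=6, E[X²]=46.
E[X] = 0.2·7 + 0.2·6 + 0.1·1.17391 + 0.5·6 = 5.71739.
E[X²] = 0.2·51 + 0.2·38 + 0.1·3.93006 + 0.5·46 = 41.193.
Var(X) = E[X²] − (E[X])² = 41.193 − 32.6886 = 8.50444.

8.504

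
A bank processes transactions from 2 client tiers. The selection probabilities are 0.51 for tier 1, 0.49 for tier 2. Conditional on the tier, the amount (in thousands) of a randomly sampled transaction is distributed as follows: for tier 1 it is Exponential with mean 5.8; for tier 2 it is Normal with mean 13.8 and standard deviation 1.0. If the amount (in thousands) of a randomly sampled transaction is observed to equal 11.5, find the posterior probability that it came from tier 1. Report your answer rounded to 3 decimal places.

Likelihoods f(11.5 | ·): 1: 0.0237395; 2: 0.028327.
Posterior ∝ prior × likelihood. Numerator for 1: 0.51·0.0237395 = 0.0121071.
Normalizing constant: 0.51·0.0237395 + 0.49·0.028327 = 0.0259874.
P(1 | observation) = 0.0121071 / 0.0259874 = 0.465885.

0.466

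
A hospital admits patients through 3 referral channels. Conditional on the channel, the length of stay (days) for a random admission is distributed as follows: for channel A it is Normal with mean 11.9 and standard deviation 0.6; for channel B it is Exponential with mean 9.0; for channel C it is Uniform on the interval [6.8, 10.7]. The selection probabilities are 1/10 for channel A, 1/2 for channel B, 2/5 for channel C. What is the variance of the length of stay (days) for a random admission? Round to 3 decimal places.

Per component, A: μ=11.9, E[X²]=141.97; B: μ=9, E[X²]=162; C: μ=8.75, E[X²]=77.83.
E[X] = 0.1·11.9 + 0.5·9 + 0.4·8.75 = 9.19.
E[X²] = 0.1·141.97 + 0.5·162 + 0.4·77.83 = 126.329.
Var(X) = E[X²] − (E[X])² = 126.329 − 84.4561 = 41.8729.

41.873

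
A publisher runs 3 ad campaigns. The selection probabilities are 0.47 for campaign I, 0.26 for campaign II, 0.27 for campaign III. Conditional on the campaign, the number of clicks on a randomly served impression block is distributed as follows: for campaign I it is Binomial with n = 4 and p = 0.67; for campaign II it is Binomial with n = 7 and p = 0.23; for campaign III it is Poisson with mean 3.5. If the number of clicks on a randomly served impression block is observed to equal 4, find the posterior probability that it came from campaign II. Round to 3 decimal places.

Likelihoods P(X=4 | ·): I: 0.201511; II: 0.0447148; III: 0.188812.
Posterior ∝ prior × likelihood. Numerator for II: 0.26·0.0447148 = 0.0116259.
Normalizing constant: 0.47·0.201511 + 0.26·0.0447148 + 0.27·0.188812 = 0.157315.
P(II | observation) = 0.0116259 / 0.157315 = 0.0739016.

0.074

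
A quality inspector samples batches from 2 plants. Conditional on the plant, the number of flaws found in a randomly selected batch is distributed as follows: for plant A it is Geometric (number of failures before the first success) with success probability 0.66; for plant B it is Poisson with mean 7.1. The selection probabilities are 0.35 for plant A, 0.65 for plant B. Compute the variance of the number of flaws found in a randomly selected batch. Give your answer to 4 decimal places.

Per component, A: μ=0.515152, E[X²]=1.04591; B: μ=7.1, E[X²]=57.51.
E[X] = 0.35·0.515152 + 0.65·7.1 = 4.7953.
E[X²] = 0.35·1.04591 + 0.65·57.51 = 37.7476.
Var(X) = E[X²] − (E[X])² = 37.7476 − 22.9949 = 14.7526.

14.7526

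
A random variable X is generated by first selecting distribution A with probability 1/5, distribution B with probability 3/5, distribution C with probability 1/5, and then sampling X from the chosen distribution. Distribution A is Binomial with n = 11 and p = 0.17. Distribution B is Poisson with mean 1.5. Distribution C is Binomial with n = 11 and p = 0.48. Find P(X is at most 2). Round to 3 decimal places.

Conditional on each component, P(X ≤ 2): A: 0.716075; B: 0.808847; C: 0.0436112.
By total probability, P(X ≤ 2) = 0.2·0.716075 + 0.6·0.808847 + 0.2·0.0436112 = 0.637245.

0.637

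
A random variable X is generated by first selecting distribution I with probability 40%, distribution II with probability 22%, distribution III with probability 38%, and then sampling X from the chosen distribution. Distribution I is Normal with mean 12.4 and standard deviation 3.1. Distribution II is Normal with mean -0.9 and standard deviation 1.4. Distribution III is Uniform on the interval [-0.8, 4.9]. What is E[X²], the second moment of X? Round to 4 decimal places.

68.5832

For each component E[X²] = Var + (mean)², giving I: 163.37; II: 2.77; III: 6.91.
Overall E[X²] = 0.4·163.37 + 0.22·2.77 + 0.38·6.91 = 68.5832.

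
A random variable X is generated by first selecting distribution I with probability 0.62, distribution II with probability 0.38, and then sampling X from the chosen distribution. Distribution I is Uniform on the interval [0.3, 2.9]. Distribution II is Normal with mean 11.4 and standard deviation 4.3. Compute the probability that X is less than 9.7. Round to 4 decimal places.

0.7516

Conditional on each component, P(X < 9.7): I: 1; II: 0.346293.
By total probability, P(X < 9.7) = 0.62·1 + 0.38·0.346293 = 0.751591.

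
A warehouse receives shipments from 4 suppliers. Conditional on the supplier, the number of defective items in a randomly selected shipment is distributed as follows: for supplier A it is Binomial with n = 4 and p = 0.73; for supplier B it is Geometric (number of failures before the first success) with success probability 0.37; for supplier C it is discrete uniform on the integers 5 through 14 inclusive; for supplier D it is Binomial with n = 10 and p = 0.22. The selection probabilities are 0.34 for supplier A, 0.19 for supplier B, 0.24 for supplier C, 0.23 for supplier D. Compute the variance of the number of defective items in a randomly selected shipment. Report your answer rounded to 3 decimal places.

12.911

Per component, A: μ=2.92, E[X²]=9.3148; B: μ=1.7027, E[X²]=7.5011; C: μ=9.5, E[X²]=98.5; D: μ=2.2, E[X²]=6.556.
E[X] = 0.34·2.92 + 0.19·1.7027 + 0.24·9.5 + 0.23·2.2 = 4.10231.
E[X²] = 0.34·9.3148 + 0.19·7.5011 + 0.24·98.5 + 0.23·6.556 = 29.7401.
Var(X) = E[X²] − (E[X])² = 29.7401 − 16.829 = 12.9111.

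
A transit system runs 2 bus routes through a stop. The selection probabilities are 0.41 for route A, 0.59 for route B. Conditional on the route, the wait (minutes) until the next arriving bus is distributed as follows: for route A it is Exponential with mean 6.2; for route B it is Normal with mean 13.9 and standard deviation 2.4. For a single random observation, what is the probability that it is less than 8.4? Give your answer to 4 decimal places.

Conditional on each route, P(X < 8.4): A: 0.742011; B: 0.0109624.
By total probability, P(X < 8.4) = 0.41·0.742011 + 0.59·0.0109624 = 0.310692.

0.3107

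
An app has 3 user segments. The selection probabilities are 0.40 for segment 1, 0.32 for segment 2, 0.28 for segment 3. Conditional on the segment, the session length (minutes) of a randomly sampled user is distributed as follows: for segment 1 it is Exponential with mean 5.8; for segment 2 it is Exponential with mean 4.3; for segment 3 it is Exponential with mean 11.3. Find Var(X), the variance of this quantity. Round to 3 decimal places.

Per component, 1: μ=5.8, E[X²]=67.28; 2: μ=4.3, E[X²]=36.98; 3: μ=11.3, E[X²]=255.38.
E[X] = 0.4·5.8 + 0.32·4.3 + 0.28·11.3 = 6.86.
E[X²] = 0.4·67.28 + 0.32·36.98 + 0.28·255.38 = 110.252.
Var(X) = E[X²] − (E[X])² = 110.252 − 47.0596 = 63.1924.

63.192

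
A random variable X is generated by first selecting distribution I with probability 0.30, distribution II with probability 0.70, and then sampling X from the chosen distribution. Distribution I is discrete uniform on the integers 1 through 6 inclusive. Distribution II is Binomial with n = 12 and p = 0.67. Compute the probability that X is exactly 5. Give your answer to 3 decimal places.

Conditional on each component, P(X = 5): I: 0.166667; II: 0.0455719.
By total probability, P(X = 5) = 0.3·0.166667 + 0.7·0.0455719 = 0.0819003.

0.082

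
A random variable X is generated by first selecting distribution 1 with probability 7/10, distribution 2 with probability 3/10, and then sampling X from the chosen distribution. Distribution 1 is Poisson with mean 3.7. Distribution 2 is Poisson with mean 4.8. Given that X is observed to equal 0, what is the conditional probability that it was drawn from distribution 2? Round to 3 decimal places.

0.125

Likelihoods P(X=0 | ·): 1: 0.0247235; 2: 0.00822975.
Posterior ∝ prior × likelihood. Numerator for 2: 0.3·0.00822975 = 0.00246892.
Normalizing constant: 0.7·0.0247235 + 0.3·0.00822975 = 0.0197754.
P(2 | observation) = 0.00246892 / 0.0197754 = 0.124848.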